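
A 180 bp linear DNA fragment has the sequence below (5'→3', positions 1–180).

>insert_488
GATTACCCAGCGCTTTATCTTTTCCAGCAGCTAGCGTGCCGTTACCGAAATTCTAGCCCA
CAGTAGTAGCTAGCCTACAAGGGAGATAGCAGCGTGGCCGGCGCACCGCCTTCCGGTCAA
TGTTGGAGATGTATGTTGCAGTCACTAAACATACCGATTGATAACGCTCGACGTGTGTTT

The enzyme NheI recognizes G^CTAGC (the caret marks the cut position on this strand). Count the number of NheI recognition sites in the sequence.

2

GCTAGC occurs starting at positions 30, 69.
NheI cuts at 2 sites.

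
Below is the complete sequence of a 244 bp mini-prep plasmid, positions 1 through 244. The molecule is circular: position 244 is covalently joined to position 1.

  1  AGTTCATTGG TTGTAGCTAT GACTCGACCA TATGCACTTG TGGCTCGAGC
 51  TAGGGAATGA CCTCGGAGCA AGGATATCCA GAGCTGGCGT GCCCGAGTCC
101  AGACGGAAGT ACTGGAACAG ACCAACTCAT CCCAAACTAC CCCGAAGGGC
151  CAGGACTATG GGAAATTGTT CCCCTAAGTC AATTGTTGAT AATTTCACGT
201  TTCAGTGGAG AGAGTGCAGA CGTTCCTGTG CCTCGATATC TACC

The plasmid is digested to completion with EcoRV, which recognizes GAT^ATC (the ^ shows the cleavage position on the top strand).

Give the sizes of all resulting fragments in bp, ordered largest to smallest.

162, 82 bp

EcoRV sites (GATATC) start at positions 73, 235.
EcoRV cuts after base 3 of each site, so after positions 75, 237.
Circular molecule, 2 cuts → 2 fragments:
  76–237 → 162 bp
  238–244 then 1–75 → 7 + 75 = 82 bp
Sorted largest to smallest: 162, 82 bp.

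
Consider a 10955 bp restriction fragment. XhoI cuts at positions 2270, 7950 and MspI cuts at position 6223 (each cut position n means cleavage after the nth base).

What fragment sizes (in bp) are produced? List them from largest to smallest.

3953, 3005, 2270, 1727 bp

Combined cut positions (sorted): 2270, 6223, 7950.
Linear molecule, 3 cuts → 4 fragments:
  2270 − 0 = 2270 bp
  6223 − 2270 = 3953 bp
  7950 − 6223 = 1727 bp
  10955 − 7950 = 3005 bp
Sorted largest to smallest: 3953, 3005, 2270, 1727 bp.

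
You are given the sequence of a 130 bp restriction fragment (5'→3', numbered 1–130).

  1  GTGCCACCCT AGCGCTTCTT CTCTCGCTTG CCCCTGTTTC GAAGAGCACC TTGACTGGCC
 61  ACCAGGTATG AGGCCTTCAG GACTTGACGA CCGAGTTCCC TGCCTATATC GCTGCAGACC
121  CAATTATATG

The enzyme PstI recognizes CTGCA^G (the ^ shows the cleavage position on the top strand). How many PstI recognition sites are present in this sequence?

1

CTGCAG occurs starting at position 112.
PstI cuts at 1 site.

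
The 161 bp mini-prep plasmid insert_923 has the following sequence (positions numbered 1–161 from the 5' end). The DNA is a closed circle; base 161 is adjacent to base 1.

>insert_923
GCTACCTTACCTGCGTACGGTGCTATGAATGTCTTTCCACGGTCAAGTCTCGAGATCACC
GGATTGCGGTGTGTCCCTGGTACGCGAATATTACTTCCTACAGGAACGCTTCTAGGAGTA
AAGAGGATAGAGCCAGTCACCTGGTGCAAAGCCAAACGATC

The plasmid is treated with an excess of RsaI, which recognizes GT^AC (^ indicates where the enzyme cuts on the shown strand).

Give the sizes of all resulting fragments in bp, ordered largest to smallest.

RsaI sites (GTAC) start at positions 15, 80.
RsaI cuts after base 2 of each site, so after positions 16, 81.
Circular molecule, 2 cuts → 2 fragments:
  17–81 → 65 bp
  82–161 then 1–16 → 80 + 16 = 96 bp
Sorted largest to smallest: 96, 65 bp.

96, 65 bp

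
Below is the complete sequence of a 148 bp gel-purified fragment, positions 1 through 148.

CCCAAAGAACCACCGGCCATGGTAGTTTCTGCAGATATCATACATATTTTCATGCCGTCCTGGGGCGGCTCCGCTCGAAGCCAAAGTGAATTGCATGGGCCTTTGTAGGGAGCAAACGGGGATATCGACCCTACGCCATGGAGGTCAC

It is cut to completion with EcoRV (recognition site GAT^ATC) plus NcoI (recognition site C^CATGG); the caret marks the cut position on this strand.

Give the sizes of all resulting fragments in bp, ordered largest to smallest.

EcoRV sites (GATATC) start at positions 34, 121.
EcoRV cuts after base 3 of each site, so after positions 36, 123.
NcoI sites (CCATGG) start at positions 17, 136.
NcoI cuts after the first base of each site, so after positions 17, 136.
Combined cut positions: 17, 36, 123, 136.
Linear molecule, 4 cuts → 5 fragments:
  1–17 → 17 bp
  18–36 → 19 bp
  37–123 → 87 bp
  124–136 → 13 bp
  137–148 → 12 bp
Sorted largest to smallest: 87, 19, 17, 13, 12 bp.

87, 19, 17, 13, 12 bp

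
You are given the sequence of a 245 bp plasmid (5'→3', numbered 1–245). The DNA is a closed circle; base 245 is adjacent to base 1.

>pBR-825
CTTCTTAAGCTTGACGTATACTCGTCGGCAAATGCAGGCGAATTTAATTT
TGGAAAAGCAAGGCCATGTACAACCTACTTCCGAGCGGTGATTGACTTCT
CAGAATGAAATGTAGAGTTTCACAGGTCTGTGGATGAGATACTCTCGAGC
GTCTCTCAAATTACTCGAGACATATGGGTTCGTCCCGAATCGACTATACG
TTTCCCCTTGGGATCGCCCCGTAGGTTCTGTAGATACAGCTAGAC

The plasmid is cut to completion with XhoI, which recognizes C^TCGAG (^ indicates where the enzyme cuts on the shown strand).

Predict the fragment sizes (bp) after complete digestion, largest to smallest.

225, 20 bp

XhoI sites (CTCGAG) start at positions 144, 164.
XhoI cuts after the first base of each site, so after positions 144, 164.
Circular molecule, 2 cuts → 2 fragments:
  145–164 → 20 bp
  165–245 then 1–144 → 81 + 144 = 225 bp
Sorted largest to smallest: 225, 20 bp.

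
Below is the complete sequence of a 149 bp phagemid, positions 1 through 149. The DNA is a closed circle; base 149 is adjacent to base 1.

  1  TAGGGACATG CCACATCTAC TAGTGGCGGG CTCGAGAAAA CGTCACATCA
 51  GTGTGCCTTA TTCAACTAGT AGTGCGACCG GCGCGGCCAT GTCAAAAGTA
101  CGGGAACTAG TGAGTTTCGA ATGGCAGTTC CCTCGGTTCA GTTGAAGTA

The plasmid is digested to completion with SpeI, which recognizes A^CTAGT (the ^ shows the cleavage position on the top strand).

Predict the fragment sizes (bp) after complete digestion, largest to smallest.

SpeI sites (ACTAGT) start at positions 19, 65, 106.
SpeI cuts after the first base of each site, so after positions 19, 65, 106.
Circular molecule, 3 cuts → 3 fragments:
  20–65 → 46 bp
  66–106 → 41 bp
  107–149 then 1–19 → 43 + 19 = 62 bp
Sorted largest to smallest: 62, 46, 41 bp.

62, 46, 41 bp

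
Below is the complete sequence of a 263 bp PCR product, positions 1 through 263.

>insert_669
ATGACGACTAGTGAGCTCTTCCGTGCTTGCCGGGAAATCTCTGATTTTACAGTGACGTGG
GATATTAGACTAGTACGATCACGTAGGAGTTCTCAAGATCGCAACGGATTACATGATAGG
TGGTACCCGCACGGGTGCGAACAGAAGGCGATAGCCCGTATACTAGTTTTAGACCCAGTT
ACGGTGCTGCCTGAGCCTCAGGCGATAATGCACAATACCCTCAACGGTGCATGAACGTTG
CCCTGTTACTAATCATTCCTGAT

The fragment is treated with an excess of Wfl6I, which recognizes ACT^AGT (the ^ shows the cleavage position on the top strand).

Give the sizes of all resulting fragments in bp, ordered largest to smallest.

99, 93, 62, 9 bp

Wfl6I sites (ACTAGT) start at positions 7, 69, 162.
Wfl6I cuts after base 3 of each site, so after positions 9, 71, 164.
Linear molecule, 3 cuts → 4 fragments:
  1–9 → 9 bp
  10–71 → 62 bp
  72–164 → 93 bp
  165–263 → 99 bp
Sorted largest to smallest: 99, 93, 62, 9 bp.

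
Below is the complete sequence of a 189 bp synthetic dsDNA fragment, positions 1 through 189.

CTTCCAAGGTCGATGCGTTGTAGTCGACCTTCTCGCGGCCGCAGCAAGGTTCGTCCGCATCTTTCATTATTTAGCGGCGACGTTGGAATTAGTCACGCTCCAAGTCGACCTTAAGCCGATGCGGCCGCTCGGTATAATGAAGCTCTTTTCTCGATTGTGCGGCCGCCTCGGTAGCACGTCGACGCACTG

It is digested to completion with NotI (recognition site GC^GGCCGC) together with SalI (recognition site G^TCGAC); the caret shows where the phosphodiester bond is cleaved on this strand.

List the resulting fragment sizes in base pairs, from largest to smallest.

NotI sites (GCGGCCGC) start at positions 35, 121, 159.
NotI cuts after base 2 of each site, so after positions 36, 122, 160.
SalI sites (GTCGAC) start at positions 23, 104, 178.
SalI cuts after the first base of each site, so after positions 23, 104, 178.
Combined cut positions: 23, 36, 104, 122, 160, 178.
Linear molecule, 6 cuts → 7 fragments:
  1–23 → 23 bp
  24–36 → 13 bp
  37–104 → 68 bp
  105–122 → 18 bp
  123–160 → 38 bp
  161–178 → 18 bp
  179–189 → 11 bp
Sorted largest to smallest: 68, 38, 23, 18, 18, 13, 11 bp.

68, 38, 23, 18, 18, 13, 11 bp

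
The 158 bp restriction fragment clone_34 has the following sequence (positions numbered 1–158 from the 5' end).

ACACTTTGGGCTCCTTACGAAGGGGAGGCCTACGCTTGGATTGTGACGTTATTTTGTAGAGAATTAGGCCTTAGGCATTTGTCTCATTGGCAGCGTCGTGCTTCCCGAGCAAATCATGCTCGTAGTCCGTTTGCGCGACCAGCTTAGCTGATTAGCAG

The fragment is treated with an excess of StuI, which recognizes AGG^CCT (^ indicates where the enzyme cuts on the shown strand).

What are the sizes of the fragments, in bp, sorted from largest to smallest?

StuI sites (AGGCCT) start at positions 26, 66.
StuI cuts after base 3 of each site, so after positions 28, 68.
Linear molecule, 2 cuts → 3 fragments:
  1–28 → 28 bp
  29–68 → 40 bp
  69–158 → 90 bp
Sorted largest to smallest: 90, 40, 28 bp.

90, 40, 28 bp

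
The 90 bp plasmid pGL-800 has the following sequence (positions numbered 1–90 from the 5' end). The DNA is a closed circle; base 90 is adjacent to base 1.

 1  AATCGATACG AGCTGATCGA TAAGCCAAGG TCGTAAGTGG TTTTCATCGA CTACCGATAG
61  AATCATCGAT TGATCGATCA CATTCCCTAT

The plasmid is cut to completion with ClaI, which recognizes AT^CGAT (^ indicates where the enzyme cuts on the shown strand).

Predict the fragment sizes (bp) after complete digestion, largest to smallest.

49, 19, 14, 8 bp

ClaI sites (ATCGAT) start at positions 2, 16, 65, 73.
ClaI cuts after base 2 of each site, so after positions 3, 17, 66, 74.
Circular molecule, 4 cuts → 4 fragments:
  4–17 → 14 bp
  18–66 → 49 bp
  67–74 → 8 bp
  75–90 then 1–3 → 16 + 3 = 19 bp
Sorted largest to smallest: 49, 19, 14, 8 bp.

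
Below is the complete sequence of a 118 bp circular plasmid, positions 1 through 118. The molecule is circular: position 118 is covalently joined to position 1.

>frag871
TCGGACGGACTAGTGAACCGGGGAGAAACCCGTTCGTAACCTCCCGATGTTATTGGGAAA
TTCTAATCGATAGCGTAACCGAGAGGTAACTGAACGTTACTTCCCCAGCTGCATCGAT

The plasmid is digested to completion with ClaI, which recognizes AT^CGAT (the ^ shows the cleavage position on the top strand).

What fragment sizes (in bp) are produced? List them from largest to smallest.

ClaI sites (ATCGAT) start at positions 66, 113.
ClaI cuts after base 2 of each site, so after positions 67, 114.
Circular molecule, 2 cuts → 2 fragments:
  68–114 → 47 bp
  115–118 then 1–67 → 4 + 67 = 71 bp
Sorted largest to smallest: 71, 47 bp.

71, 47 bp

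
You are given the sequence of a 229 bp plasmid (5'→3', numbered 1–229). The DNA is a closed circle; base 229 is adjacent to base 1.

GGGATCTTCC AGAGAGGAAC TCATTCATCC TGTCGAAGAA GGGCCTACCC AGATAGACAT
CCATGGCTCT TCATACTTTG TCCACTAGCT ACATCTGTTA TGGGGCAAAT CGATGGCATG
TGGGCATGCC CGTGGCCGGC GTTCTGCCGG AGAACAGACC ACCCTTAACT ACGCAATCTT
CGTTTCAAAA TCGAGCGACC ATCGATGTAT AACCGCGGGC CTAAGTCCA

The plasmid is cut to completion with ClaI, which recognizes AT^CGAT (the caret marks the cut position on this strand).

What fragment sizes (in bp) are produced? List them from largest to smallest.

ClaI sites (ATCGAT) start at positions 109, 201.
ClaI cuts after base 2 of each site, so after positions 110, 202.
Circular molecule, 2 cuts → 2 fragments:
  111–202 → 92 bp
  203–229 then 1–110 → 27 + 110 = 137 bp
Sorted largest to smallest: 137, 92 bp.

137, 92 bp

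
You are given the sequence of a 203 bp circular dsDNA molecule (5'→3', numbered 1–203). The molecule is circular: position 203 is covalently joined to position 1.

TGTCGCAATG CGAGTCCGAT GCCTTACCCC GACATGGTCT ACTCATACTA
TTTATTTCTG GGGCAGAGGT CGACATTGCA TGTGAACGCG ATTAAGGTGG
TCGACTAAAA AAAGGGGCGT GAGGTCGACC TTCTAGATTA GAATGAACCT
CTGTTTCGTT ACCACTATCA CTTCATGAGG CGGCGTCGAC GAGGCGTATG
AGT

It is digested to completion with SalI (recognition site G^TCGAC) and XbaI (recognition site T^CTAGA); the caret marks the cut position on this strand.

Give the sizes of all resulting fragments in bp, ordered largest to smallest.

SalI sites (GTCGAC) start at positions 69, 100, 124, 185.
SalI cuts after the first base of each site, so after positions 69, 100, 124, 185.
The XbaI site (TCTAGA) starts at position 132.
XbaI cuts after the first base of each site, so after position 132.
Combined cut positions: 69, 100, 124, 132, 185.
Circular molecule, 5 cuts → 5 fragments:
  70–100 → 31 bp
  101–124 → 24 bp
  125–132 → 8 bp
  133–185 → 53 bp
  186–203 then 1–69 → 18 + 69 = 87 bp
Sorted largest to smallest: 87, 53, 31, 24, 8 bp.

87, 53, 31, 24, 8 bp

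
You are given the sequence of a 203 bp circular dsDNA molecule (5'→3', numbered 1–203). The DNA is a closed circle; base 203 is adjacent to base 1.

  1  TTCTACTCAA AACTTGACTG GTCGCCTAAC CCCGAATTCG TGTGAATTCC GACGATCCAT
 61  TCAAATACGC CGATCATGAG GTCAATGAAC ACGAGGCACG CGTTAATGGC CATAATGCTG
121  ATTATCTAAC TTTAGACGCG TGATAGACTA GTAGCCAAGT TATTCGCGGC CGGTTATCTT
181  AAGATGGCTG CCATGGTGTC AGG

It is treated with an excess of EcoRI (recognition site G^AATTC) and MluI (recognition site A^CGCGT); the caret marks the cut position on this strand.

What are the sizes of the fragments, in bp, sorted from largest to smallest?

101, 54, 38, 10 bp

EcoRI sites (GAATTC) start at positions 34, 44.
EcoRI cuts after the first base of each site, so after positions 34, 44.
MluI sites (ACGCGT) start at positions 98, 136.
MluI cuts after the first base of each site, so after positions 98, 136.
Combined cut positions: 34, 44, 98, 136.
Circular molecule, 4 cuts → 4 fragments:
  35–44 → 10 bp
  45–98 → 54 bp
  99–136 → 38 bp
  137–203 then 1–34 → 67 + 34 = 101 bp
Sorted largest to smallest: 101, 54, 38, 10 bp.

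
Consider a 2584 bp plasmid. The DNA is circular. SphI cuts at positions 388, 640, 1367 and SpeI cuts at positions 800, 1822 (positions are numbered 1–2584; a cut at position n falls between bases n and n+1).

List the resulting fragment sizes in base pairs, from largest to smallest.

Combined cut positions (sorted): 388, 640, 800, 1367, 1822.
Circular molecule, 5 cuts → 5 fragments:
  640 − 388 = 252 bp
  800 − 640 = 160 bp
  1367 − 800 = 567 bp
  1822 − 1367 = 455 bp
  wrap: 2584 − 1822 + 388 = 1150 bp
Sorted largest to smallest: 1150, 567, 455, 252, 160 bp.

1150, 567, 455, 252, 160 bp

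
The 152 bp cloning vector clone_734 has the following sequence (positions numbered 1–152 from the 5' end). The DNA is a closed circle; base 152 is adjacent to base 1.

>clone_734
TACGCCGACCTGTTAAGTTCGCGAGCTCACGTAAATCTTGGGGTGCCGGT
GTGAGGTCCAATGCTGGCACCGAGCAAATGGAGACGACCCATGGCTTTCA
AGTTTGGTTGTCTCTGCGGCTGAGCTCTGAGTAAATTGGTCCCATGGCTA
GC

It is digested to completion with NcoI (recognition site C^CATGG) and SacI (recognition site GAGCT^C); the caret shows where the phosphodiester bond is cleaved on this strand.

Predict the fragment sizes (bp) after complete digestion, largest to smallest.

NcoI sites (CCATGG) start at positions 89, 142.
NcoI cuts after the first base of each site, so after positions 89, 142.
SacI sites (GAGCTC) start at positions 23, 122.
SacI cuts after base 5 of each site (before the last base), so after positions 27, 126.
Combined cut positions: 27, 89, 126, 142.
Circular molecule, 4 cuts → 4 fragments:
  28–89 → 62 bp
  90–126 → 37 bp
  127–142 → 16 bp
  143–152 then 1–27 → 10 + 27 = 37 bp
Sorted largest to smallest: 62, 37, 37, 16 bp.

62, 37, 37, 16 bp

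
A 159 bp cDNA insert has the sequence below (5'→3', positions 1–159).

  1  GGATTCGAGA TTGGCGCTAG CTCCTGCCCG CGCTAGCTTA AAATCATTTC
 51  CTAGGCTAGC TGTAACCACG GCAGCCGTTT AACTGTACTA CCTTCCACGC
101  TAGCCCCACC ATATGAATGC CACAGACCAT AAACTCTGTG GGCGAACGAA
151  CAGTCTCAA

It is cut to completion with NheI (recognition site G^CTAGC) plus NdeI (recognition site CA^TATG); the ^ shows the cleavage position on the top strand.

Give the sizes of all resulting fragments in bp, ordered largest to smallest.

48, 44, 23, 16, 16, 12 bp

NheI sites (GCTAGC) start at positions 16, 32, 55, 99.
NheI cuts after the first base of each site, so after positions 16, 32, 55, 99.
The NdeI site (CATATG) starts at position 110.
NdeI cuts after base 2 of each site, so after position 111.
Combined cut positions: 16, 32, 55, 99, 111.
Linear molecule, 5 cuts → 6 fragments:
  1–16 → 16 bp
  17–32 → 16 bp
  33–55 → 23 bp
  56–99 → 44 bp
  100–111 → 12 bp
  112–159 → 48 bp
Sorted largest to smallest: 48, 44, 23, 16, 16, 12 bp.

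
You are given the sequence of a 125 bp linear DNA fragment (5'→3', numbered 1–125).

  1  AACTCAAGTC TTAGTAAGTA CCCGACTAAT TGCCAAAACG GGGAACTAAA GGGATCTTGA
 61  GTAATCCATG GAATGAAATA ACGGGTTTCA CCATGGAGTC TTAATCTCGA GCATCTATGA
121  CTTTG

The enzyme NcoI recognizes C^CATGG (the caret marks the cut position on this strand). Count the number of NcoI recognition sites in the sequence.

2

CCATGG occurs starting at positions 66, 91.
NcoI cuts at 2 sites.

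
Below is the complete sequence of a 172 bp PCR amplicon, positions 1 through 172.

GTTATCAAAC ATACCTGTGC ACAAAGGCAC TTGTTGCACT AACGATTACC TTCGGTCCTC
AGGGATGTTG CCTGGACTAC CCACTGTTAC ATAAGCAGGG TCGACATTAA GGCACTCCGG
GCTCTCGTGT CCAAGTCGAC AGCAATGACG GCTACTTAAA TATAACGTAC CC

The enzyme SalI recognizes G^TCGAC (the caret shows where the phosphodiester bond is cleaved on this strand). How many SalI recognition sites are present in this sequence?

2

GTCGAC occurs starting at positions 100, 135.
SalI cuts at 2 sites.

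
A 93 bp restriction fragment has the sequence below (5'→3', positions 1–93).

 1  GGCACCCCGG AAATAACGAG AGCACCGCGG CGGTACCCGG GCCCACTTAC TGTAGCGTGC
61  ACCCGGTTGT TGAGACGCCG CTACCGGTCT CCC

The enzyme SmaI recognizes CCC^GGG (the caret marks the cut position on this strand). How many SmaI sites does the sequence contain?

1

CCCGGG occurs starting at position 36.
SmaI cuts at 1 site.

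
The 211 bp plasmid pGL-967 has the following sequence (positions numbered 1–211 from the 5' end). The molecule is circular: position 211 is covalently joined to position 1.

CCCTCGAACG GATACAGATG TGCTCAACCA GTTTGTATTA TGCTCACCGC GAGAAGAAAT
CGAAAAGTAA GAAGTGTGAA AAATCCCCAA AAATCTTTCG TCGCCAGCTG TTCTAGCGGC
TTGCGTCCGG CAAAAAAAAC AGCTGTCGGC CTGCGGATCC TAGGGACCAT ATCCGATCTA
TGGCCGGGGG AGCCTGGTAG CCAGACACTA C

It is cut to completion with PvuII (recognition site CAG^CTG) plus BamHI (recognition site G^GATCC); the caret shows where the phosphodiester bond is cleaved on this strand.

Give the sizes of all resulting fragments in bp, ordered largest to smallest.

PvuII sites (CAGCTG) start at positions 105, 140.
PvuII cuts after base 3 of each site, so after positions 107, 142.
The BamHI site (GGATCC) starts at position 155.
BamHI cuts after the first base of each site, so after position 155.
Combined cut positions: 107, 142, 155.
Circular molecule, 3 cuts → 3 fragments:
  108–142 → 35 bp
  143–155 → 13 bp
  156–211 then 1–107 → 56 + 107 = 163 bp
Sorted largest to smallest: 163, 35, 13 bp.

163, 35, 13 bp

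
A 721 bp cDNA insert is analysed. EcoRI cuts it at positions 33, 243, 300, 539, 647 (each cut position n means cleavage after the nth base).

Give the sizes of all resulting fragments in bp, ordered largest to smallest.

Linear molecule, 5 cuts → 6 fragments:
  33 − 0 = 33 bp
  243 − 33 = 210 bp
  300 − 243 = 57 bp
  539 − 300 = 239 bp
  647 − 539 = 108 bp
  721 − 647 = 74 bp
Sorted largest to smallest: 239, 210, 108, 74, 57, 33 bp.

239, 210, 108, 74, 57, 33 bp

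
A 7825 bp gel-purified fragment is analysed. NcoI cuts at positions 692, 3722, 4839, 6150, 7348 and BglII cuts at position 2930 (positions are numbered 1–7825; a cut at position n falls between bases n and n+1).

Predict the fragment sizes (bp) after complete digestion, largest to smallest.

Combined cut positions (sorted): 692, 2930, 3722, 4839, 6150, 7348.
Linear molecule, 6 cuts → 7 fragments:
  692 − 0 = 692 bp
  2930 − 692 = 2238 bp
  3722 − 2930 = 792 bp
  4839 − 3722 = 1117 bp
  6150 − 4839 = 1311 bp
  7348 − 6150 = 1198 bp
  7825 − 7348 = 477 bp
Sorted largest to smallest: 2238, 1311, 1198, 1117, 792, 692, 477 bp.

2238, 1311, 1198, 1117, 792, 692, 477 bp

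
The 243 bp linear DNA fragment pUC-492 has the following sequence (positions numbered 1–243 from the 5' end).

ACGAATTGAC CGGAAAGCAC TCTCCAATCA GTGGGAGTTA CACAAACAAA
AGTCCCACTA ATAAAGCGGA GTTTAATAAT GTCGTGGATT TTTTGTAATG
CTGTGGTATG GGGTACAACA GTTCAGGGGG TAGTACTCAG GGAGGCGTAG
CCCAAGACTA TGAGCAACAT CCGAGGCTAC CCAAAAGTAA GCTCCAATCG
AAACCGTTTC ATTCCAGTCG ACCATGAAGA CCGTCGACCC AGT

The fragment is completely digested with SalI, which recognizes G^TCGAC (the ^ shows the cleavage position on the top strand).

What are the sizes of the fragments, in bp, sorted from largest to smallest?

SalI sites (GTCGAC) start at positions 217, 233.
SalI cuts after the first base of each site, so after positions 217, 233.
Linear molecule, 2 cuts → 3 fragments:
  1–217 → 217 bp
  218–233 → 16 bp
  234–243 → 10 bp
Sorted largest to smallest: 217, 16, 10 bp.

217, 16, 10 bp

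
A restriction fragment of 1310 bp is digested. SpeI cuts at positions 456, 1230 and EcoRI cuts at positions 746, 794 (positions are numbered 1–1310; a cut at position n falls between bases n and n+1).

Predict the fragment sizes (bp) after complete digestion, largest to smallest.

456, 436, 290, 80, 48 bp

Combined cut positions (sorted): 456, 746, 794, 1230.
Linear molecule, 4 cuts → 5 fragments:
  456 − 0 = 456 bp
  746 − 456 = 290 bp
  794 − 746 = 48 bp
  1230 − 794 = 436 bp
  1310 − 1230 = 80 bp
Sorted largest to smallest: 456, 436, 290, 80, 48 bp.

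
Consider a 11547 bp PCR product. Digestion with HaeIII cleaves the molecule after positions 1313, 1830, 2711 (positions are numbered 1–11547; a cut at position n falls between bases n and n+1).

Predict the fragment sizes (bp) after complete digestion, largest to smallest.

Linear molecule, 3 cuts → 4 fragments:
  1313 − 0 = 1313 bp
  1830 − 1313 = 517 bp
  2711 − 1830 = 881 bp
  11547 − 2711 = 8836 bp
Sorted largest to smallest: 8836, 1313, 881, 517 bp.

8836, 1313, 881, 517 bp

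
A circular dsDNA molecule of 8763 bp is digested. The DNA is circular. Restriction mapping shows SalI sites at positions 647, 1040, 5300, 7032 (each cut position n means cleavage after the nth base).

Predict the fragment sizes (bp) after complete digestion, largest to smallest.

Circular molecule, 4 cuts → 4 fragments:
  1040 − 647 = 393 bp
  5300 − 1040 = 4260 bp
  7032 − 5300 = 1732 bp
  wrap: 8763 − 7032 + 647 = 2378 bp
Sorted largest to smallest: 4260, 2378, 1732, 393 bp.

4260, 2378, 1732, 393 bp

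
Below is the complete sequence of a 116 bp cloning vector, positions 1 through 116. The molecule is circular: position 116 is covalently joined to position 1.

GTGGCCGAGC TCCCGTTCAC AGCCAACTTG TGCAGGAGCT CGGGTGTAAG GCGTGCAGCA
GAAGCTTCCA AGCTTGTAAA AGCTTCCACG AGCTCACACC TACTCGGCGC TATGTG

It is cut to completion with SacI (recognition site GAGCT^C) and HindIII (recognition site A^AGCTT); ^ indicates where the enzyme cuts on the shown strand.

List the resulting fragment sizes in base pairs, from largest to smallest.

33, 29, 22, 14, 10, 8 bp

SacI sites (GAGCTC) start at positions 7, 36, 90.
SacI cuts after base 5 of each site (before the last base), so after positions 11, 40, 94.
HindIII sites (AAGCTT) start at positions 62, 70, 80.
HindIII cuts after the first base of each site, so after positions 62, 70, 80.
Combined cut positions: 11, 40, 62, 70, 80, 94.
Circular molecule, 6 cuts → 6 fragments:
  12–40 → 29 bp
  41–62 → 22 bp
  63–70 → 8 bp
  71–80 → 10 bp
  81–94 → 14 bp
  95–116 then 1–11 → 22 + 11 = 33 bp
Sorted largest to smallest: 33, 29, 22, 14, 10, 8 bp.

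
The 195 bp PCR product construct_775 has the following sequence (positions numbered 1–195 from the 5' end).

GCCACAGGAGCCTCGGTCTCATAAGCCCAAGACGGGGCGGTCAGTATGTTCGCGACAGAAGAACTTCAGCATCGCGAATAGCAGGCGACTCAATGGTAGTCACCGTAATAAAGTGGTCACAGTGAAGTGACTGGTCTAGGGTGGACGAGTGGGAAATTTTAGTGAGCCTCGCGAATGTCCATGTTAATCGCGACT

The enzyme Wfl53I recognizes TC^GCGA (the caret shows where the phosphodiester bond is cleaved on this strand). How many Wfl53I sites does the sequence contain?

TCGCGA occurs starting at positions 50, 72, 169, 188.
Wfl53I cuts at 4 sites.

4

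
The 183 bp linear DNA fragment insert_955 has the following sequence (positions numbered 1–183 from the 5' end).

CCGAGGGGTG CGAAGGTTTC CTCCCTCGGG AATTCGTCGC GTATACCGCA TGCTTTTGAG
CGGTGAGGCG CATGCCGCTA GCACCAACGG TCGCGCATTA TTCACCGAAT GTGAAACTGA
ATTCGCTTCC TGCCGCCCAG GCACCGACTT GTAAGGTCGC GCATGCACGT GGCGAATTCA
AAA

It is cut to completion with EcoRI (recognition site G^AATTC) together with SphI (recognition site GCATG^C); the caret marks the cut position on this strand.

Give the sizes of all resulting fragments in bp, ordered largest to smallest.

46, 45, 30, 22, 22, 9, 9 bp

EcoRI sites (GAATTC) start at positions 30, 119, 174.
EcoRI cuts after the first base of each site, so after positions 30, 119, 174.
SphI sites (GCATGC) start at positions 48, 70, 161.
SphI cuts after base 5 of each site (before the last base), so after positions 52, 74, 165.
Combined cut positions: 30, 52, 74, 119, 165, 174.
Linear molecule, 6 cuts → 7 fragments:
  1–30 → 30 bp
  31–52 → 22 bp
  53–74 → 22 bp
  75–119 → 45 bp
  120–165 → 46 bp
  166–174 → 9 bp
  175–183 → 9 bp
Sorted largest to smallest: 46, 45, 30, 22, 22, 9, 9 bp.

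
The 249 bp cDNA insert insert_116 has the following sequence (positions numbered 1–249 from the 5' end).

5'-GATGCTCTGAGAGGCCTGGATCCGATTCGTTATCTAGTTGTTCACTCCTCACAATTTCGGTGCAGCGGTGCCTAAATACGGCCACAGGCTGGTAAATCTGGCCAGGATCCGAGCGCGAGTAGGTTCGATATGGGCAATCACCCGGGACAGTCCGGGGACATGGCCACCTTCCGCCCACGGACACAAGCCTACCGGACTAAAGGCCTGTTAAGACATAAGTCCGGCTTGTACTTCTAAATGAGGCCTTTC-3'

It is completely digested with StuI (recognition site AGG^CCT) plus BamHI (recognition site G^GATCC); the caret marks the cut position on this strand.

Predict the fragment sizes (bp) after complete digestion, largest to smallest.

98, 87, 40, 14, 6, 4 bp

StuI sites (AGGCCT) start at positions 12, 201, 241.
StuI cuts after base 3 of each site, so after positions 14, 203, 243.
BamHI sites (GGATCC) start at positions 18, 105.
BamHI cuts after the first base of each site, so after positions 18, 105.
Combined cut positions: 14, 18, 105, 203, 243.
Linear molecule, 5 cuts → 6 fragments:
  1–14 → 14 bp
  15–18 → 4 bp
  19–105 → 87 bp
  106–203 → 98 bp
  204–243 → 40 bp
  244–249 → 6 bp
Sorted largest to smallest: 98, 87, 40, 14, 6, 4 bp.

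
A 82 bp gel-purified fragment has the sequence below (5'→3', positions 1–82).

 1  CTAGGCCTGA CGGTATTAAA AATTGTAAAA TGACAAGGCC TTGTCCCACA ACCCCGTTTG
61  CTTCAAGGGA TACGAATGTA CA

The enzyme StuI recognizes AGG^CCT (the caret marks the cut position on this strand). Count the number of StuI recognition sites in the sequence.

2

AGGCCT occurs starting at positions 3, 36.
StuI cuts at 2 sites.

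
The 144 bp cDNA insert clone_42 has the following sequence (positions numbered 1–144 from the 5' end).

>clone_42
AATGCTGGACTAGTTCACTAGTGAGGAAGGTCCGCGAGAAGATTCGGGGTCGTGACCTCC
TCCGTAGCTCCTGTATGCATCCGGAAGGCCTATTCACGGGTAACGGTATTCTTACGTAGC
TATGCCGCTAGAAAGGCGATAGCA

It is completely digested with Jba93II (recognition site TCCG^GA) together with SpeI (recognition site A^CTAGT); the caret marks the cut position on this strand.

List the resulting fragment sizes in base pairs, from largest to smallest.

The Jba93II site (TCCGGA) starts at position 80.
Jba93II cuts after base 4 of each site, so after position 83.
SpeI sites (ACTAGT) start at positions 9, 17.
SpeI cuts after the first base of each site, so after positions 9, 17.
Combined cut positions: 9, 17, 83.
Linear molecule, 3 cuts → 4 fragments:
  1–9 → 9 bp
  10–17 → 8 bp
  18–83 → 66 bp
  84–144 → 61 bp
Sorted largest to smallest: 66, 61, 9, 8 bp.

66, 61, 9, 8 bp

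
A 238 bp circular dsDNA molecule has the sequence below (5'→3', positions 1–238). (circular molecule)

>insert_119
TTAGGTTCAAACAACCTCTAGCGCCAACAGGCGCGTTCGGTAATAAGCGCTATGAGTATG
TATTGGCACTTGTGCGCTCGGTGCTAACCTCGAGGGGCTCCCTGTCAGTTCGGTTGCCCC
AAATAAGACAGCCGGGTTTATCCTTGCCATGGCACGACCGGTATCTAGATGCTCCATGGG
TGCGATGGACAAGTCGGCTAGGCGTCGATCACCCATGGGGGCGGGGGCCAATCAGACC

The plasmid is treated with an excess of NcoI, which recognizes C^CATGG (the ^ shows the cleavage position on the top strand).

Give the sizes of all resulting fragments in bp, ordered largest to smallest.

NcoI sites (CCATGG) start at positions 147, 174, 213.
NcoI cuts after the first base of each site, so after positions 147, 174, 213.
Circular molecule, 3 cuts → 3 fragments:
  148–174 → 27 bp
  175–213 → 39 bp
  214–238 then 1–147 → 25 + 147 = 172 bp
Sorted largest to smallest: 172, 39, 27 bp.

172, 39, 27 bp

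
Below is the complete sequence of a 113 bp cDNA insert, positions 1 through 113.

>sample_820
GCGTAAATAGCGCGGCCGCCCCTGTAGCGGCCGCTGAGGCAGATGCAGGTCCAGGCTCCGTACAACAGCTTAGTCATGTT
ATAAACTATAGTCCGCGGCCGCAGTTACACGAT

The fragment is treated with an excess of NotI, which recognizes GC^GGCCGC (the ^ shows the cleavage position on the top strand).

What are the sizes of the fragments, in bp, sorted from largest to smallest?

NotI sites (GCGGCCGC) start at positions 12, 27, 95.
NotI cuts after base 2 of each site, so after positions 13, 28, 96.
Linear molecule, 3 cuts → 4 fragments:
  1–13 → 13 bp
  14–28 → 15 bp
  29–96 → 68 bp
  97–113 → 17 bp
Sorted largest to smallest: 68, 17, 15, 13 bp.

68, 17, 15, 13 bp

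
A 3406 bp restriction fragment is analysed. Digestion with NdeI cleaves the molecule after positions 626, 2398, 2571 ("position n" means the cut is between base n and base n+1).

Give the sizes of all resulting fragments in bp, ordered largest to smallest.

1772, 835, 626, 173 bp

Linear molecule, 3 cuts → 4 fragments:
  626 − 0 = 626 bp
  2398 − 626 = 1772 bp
  2571 − 2398 = 173 bp
  3406 − 2571 = 835 bp
Sorted largest to smallest: 1772, 835, 626, 173 bp.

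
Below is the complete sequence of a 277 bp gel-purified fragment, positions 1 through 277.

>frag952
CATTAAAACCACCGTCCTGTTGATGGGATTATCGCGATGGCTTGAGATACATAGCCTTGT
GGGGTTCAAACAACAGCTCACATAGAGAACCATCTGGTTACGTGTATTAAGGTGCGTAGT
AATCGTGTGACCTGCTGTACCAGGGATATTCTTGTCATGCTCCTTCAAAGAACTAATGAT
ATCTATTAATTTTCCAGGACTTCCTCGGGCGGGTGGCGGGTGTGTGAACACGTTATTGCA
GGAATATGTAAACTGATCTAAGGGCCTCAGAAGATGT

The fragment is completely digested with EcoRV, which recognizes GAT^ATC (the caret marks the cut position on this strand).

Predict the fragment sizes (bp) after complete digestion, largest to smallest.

The EcoRV site (GATATC) starts at position 178.
EcoRV cuts after base 3 of each site, so after position 180.
Linear molecule, 1 cut → 2 fragments:
  1–180 → 180 bp
  181–277 → 97 bp
Sorted largest to smallest: 180, 97 bp.

180, 97 bp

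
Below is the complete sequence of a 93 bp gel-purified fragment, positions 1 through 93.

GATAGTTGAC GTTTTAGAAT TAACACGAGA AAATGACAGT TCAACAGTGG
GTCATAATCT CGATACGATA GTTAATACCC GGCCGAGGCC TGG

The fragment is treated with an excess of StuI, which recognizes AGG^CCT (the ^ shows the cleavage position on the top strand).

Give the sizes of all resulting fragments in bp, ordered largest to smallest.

88, 5 bp

The StuI site (AGGCCT) starts at position 86.
StuI cuts after base 3 of each site, so after position 88.
Linear molecule, 1 cut → 2 fragments:
  1–88 → 88 bp
  89–93 → 5 bp
Sorted largest to smallest: 88, 5 bp.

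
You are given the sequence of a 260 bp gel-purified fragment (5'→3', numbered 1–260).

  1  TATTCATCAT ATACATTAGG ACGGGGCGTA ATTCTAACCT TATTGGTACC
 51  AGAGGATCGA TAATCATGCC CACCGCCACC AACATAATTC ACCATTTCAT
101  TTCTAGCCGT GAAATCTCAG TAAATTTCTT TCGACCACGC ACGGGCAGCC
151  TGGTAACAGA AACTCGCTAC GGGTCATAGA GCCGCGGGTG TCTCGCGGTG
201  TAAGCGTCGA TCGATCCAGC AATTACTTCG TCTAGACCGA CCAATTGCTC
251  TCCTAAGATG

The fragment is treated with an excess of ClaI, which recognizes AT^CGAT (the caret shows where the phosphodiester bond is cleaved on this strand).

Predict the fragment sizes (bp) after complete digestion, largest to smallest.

154, 57, 49 bp

ClaI sites (ATCGAT) start at positions 56, 210.
ClaI cuts after base 2 of each site, so after positions 57, 211.
Linear molecule, 2 cuts → 3 fragments:
  1–57 → 57 bp
  58–211 → 154 bp
  212–260 → 49 bp
Sorted largest to smallest: 154, 57, 49 bp.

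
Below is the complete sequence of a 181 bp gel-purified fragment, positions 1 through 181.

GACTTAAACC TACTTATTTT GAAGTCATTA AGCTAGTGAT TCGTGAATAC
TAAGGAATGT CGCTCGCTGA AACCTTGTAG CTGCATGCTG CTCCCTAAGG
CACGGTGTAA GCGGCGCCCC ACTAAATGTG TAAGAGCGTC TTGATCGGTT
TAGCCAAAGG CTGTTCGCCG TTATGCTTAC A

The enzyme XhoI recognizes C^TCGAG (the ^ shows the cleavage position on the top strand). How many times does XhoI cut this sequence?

No occurrence of CTCGAG is present in the sequence.
XhoI does not cut: 0 sites.

0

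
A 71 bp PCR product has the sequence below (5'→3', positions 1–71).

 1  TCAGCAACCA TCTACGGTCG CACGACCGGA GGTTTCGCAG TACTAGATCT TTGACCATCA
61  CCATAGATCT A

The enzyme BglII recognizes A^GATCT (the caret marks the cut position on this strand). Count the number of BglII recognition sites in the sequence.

AGATCT occurs starting at positions 45, 65.
BglII cuts at 2 sites.

2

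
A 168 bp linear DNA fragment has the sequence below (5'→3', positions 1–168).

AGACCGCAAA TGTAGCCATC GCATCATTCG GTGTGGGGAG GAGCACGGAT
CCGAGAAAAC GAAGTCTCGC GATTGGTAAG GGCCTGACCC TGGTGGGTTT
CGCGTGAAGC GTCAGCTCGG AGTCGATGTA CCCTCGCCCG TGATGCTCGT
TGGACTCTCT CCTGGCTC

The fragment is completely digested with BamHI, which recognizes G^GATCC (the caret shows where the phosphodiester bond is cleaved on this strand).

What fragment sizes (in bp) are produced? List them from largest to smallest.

121, 47 bp

The BamHI site (GGATCC) starts at position 47.
BamHI cuts after the first base of each site, so after position 47.
Linear molecule, 1 cut → 2 fragments:
  1–47 → 47 bp
  48–168 → 121 bp
Sorted largest to smallest: 121, 47 bp.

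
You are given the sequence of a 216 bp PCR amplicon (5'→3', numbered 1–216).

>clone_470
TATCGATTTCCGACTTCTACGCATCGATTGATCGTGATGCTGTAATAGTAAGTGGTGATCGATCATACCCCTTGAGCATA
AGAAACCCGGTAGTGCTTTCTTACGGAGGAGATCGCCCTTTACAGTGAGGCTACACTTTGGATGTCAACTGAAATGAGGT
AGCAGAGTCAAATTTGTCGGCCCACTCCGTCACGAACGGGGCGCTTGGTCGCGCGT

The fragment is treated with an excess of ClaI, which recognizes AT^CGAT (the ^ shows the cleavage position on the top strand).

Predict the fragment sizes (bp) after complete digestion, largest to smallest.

157, 35, 21, 3 bp

ClaI sites (ATCGAT) start at positions 2, 23, 58.
ClaI cuts after base 2 of each site, so after positions 3, 24, 59.
Linear molecule, 3 cuts → 4 fragments:
  1–3 → 3 bp
  4–24 → 21 bp
  25–59 → 35 bp
  60–216 → 157 bp
Sorted largest to smallest: 157, 35, 21, 3 bp.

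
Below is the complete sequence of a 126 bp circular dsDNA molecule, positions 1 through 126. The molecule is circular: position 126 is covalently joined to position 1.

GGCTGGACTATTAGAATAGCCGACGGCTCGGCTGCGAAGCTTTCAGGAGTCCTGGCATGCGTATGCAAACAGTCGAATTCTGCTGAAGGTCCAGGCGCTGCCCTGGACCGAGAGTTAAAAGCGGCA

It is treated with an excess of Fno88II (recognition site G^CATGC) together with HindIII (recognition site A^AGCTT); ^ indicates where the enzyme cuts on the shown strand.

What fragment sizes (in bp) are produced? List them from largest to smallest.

The Fno88II site (GCATGC) starts at position 55.
Fno88II cuts after the first base of each site, so after position 55.
The HindIII site (AAGCTT) starts at position 37.
HindIII cuts after the first base of each site, so after position 37.
Combined cut positions: 37, 55.
Circular molecule, 2 cuts → 2 fragments:
  38–55 → 18 bp
  56–126 then 1–37 → 71 + 37 = 108 bp
Sorted largest to smallest: 108, 18 bp.

108, 18 bp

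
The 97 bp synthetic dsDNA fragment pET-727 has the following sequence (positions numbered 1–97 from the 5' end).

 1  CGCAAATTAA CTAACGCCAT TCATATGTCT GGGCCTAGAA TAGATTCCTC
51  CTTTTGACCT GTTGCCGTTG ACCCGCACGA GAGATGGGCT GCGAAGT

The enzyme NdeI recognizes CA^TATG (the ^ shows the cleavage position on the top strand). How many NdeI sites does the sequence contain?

1

CATATG occurs starting at position 22.
NdeI cuts at 1 site.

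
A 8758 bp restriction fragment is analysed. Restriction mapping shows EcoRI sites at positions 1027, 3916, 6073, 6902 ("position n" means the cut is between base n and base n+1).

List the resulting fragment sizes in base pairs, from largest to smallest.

2889, 2157, 1856, 1027, 829 bp

Linear molecule, 4 cuts → 5 fragments:
  1027 − 0 = 1027 bp
  3916 − 1027 = 2889 bp
  6073 − 3916 = 2157 bp
  6902 − 6073 = 829 bp
  8758 − 6902 = 1856 bp
Sorted largest to smallest: 2889, 2157, 1856, 1027, 829 bp.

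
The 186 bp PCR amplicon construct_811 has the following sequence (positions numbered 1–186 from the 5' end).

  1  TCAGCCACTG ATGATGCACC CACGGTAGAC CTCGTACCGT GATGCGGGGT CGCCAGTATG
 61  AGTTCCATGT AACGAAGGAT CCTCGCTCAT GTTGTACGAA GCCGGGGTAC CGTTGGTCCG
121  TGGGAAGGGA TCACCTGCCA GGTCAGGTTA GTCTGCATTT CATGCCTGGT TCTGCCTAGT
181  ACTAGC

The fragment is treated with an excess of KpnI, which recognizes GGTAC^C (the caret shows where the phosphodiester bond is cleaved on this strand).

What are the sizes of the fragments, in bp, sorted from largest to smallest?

110, 76 bp

The KpnI site (GGTACC) starts at position 106.
KpnI cuts after base 5 of each site (before the last base), so after position 110.
Linear molecule, 1 cut → 2 fragments:
  1–110 → 110 bp
  111–186 → 76 bp
Sorted largest to smallest: 110, 76 bp.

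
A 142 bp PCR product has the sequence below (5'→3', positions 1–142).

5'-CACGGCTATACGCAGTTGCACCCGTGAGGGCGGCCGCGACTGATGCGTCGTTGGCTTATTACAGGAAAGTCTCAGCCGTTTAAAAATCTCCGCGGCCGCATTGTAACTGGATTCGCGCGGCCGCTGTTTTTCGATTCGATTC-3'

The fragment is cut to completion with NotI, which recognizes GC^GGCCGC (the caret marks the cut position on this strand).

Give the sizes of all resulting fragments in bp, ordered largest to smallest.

NotI sites (GCGGCCGC) start at positions 30, 92, 117.
NotI cuts after base 2 of each site, so after positions 31, 93, 118.
Linear molecule, 3 cuts → 4 fragments:
  1–31 → 31 bp
  32–93 → 62 bp
  94–118 → 25 bp
  119–142 → 24 bp
Sorted largest to smallest: 62, 31, 25, 24 bp.

62, 31, 25, 24 bp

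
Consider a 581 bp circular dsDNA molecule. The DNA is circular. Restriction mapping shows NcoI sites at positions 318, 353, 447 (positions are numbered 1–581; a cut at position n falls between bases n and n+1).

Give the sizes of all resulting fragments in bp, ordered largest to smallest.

Circular molecule, 3 cuts → 3 fragments:
  353 − 318 = 35 bp
  447 − 353 = 94 bp
  wrap: 581 − 447 + 318 = 452 bp
Sorted largest to smallest: 452, 94, 35 bp.

452, 94, 35 bp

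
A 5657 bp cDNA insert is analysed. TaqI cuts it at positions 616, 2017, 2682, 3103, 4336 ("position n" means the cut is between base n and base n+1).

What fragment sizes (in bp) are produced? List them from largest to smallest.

1401, 1321, 1233, 665, 616, 421 bp

Linear molecule, 5 cuts → 6 fragments:
  616 − 0 = 616 bp
  2017 − 616 = 1401 bp
  2682 − 2017 = 665 bp
  3103 − 2682 = 421 bp
  4336 − 3103 = 1233 bp
  5657 − 4336 = 1321 bp
Sorted largest to smallest: 1401, 1321, 1233, 665, 616, 421 bp.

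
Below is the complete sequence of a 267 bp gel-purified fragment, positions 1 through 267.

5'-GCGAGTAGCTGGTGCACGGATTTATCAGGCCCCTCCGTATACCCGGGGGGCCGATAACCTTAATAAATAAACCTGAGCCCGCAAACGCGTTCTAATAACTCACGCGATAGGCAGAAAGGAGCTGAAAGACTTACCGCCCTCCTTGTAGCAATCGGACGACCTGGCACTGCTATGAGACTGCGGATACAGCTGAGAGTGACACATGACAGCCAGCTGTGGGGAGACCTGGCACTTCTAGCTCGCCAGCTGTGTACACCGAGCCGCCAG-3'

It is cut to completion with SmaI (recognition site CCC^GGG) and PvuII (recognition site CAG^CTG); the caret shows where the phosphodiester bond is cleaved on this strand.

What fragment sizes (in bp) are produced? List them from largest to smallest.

145, 44, 33, 24, 21 bp

The SmaI site (CCCGGG) starts at position 42.
SmaI cuts after base 3 of each site, so after position 44.
PvuII sites (CAGCTG) start at positions 187, 211, 244.
PvuII cuts after base 3 of each site, so after positions 189, 213, 246.
Combined cut positions: 44, 189, 213, 246.
Linear molecule, 4 cuts → 5 fragments:
  1–44 → 44 bp
  45–189 → 145 bp
  190–213 → 24 bp
  214–246 → 33 bp
  247–267 → 21 bp
Sorted largest to smallest: 145, 44, 33, 24, 21 bp.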